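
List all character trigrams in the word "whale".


Word: "whale" (length 5)
Number of trigrams = 5 - 3 + 1 = 3
  Position 0: "wha"
  Position 1: "hal"
  Position 2: "ale"
Trigrams = "wha", "hal", "ale"


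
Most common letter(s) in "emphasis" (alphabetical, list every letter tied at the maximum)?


Word: "emphasis"
Letter counts:
  'a': 1
  'e': 1
  'h': 1
  'i': 1
  'm': 1
  'p': 1
  's': 2
Maximum count = 2
Most frequent = 's' (2 times each)


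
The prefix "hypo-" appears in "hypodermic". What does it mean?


Prefix: hypo-
Example: hypodermic = hypo- + dermic
Meaning = under / below normal


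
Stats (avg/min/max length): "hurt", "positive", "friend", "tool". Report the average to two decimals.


Lengths: "hurt"=4, "positive"=8, "friend"=6, "tool"=4
Sum = 22, Count = 4
Average = 22/4 = 5.50
= avg=5.50, min=4, max=8


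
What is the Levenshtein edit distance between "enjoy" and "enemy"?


Word 1: "enjoy" (length 5)
Word 2: "enemy" (length 5)
One optimal edit sequence (insert/delete/substitute each cost 1):
  1. keep 'e'
  2. keep 'n'
  3. substitute 'j' -> 'e'  (+1)
  4. substitute 'o' -> 'm'  (+1)
  5. keep 'y'
Total edit operations: 2
Edit distance = 2


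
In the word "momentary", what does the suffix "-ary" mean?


Suffix: -ary
Example: momentary (moment + -ary)
Meaning = relating to


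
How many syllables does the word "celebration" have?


Word: "celebration"
Syllable breakdown: cel-e-bra-tion
Counting: 4 parts
= 4 syllables


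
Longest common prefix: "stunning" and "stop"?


Word 1: "stunning"
Word 2: "stop"
Comparing from start:
  Pos 0: 's' == 's'
  Pos 1: 't' == 't'
  Pos 2: 'u' != 'o' (stop)
LCP = "st" (length 2)


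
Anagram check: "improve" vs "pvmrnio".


Word 1: "improve" → sorted: eimoprv
Word 2: "pvmrnio" → sorted: imnoprv
Same letters? eimoprv != imnoprv
Anagram = No


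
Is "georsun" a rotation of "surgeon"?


Word: "surgeon", Candidate: "georsun"
Method: check if candidate is substring of word+word
"surgeonsurgeon" contains "georsun"? No
Is rotation = No


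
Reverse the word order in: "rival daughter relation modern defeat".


Original: "rival daughter relation modern defeat"
Words (1..n): rival | daughter | relation | modern | defeat
Reversed (n..1): defeat | modern | relation | daughter | rival
Result = "defeat modern relation daughter rival"


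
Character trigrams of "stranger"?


Word: "stranger" (length 8)
Number of trigrams = 8 - 3 + 1 = 6
  Position 0: "str"
  Position 1: "tra"
  Position 2: "ran"
  Position 3: "ang"
  Position 4: "nge"
  Position 5: "ger"
Trigrams = "str", "tra", "ran", "ang", "nge", "ger"


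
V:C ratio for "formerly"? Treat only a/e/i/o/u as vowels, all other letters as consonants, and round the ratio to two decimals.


Word: "formerly"
Vowels (a,e,i,o,u): 2
Consonants: 6
Ratio = 2/6
= 0.33


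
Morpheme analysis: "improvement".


Word: "improvement"
Morphemes: improve | -ment
Each morpheme carries meaning
= 2 morphemes


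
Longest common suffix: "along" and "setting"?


Word 1: "along"
Word 2: "setting"
Comparing from end:
  Pos -1: 'g' == 'g'
  Pos -2: 'n' == 'n'
  Pos -3: 'o' != 'i' (stop)
LCS = "ng" (length 2)


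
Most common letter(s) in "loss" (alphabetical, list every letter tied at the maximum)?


Word: "loss"
Letter counts:
  'l': 1
  'o': 1
  's': 2
Maximum count = 2
Most frequent = 's' (2 times each)


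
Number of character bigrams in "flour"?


Word: "flour" (length 5)
Number of 2-grams = length - 2 + 1 = 5 - 2 + 1
= 4


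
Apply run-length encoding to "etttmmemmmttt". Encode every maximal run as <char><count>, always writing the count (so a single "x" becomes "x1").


String: "etttmmemmmttt"
Scanning for consecutive runs:
  'e' x 1
  't' x 3
  'm' x 2
  'e' x 1
  'm' x 3
  't' x 3
RLE = "e1t3m2e1m3t3"


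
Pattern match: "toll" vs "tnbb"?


Pattern of "toll": [0, 1, 2, 2]
Pattern of "tnbb": [0, 1, 2, 2]
Patterns match
Same pattern = Yes


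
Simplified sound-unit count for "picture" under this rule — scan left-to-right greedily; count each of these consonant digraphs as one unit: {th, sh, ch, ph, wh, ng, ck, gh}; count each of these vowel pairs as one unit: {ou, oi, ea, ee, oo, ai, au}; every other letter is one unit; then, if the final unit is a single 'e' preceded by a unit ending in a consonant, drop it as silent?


Word: "picture" (7 letters)
Left-to-right scan:
  [1] 'p' (letter)
  [2] 'i' (letter)
  [3] 'c' (letter)
  [4] 't' (letter)
  [5] 'u' (letter)
  [6] 'r' (letter)
  [7] 'e' (letter)
Units from scan: 7
Final unit is 'e' after a consonant -> drop as silent (-1)
Sound units = 6 units


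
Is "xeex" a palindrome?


Word: "xeex"
Reversed: "xeex"
Forward == Backward? xeex == xeex
Palindrome = Yes


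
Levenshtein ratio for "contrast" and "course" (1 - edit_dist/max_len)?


Word 1: "contrast" (length 8)
Word 2: "course" (length 6)
One optimal edit sequence:
  1. keep 'c'
  2. keep 'o'
  3. delete 'n'  (+1)
  4. substitute 't' -> 'u'  (+1)
  5. keep 'r'
  6. delete 'a'  (+1)
  7. keep 's'
  8. substitute 't' -> 'e'  (+1)
Edit distance = 4
Max length = max(8, 6) = 8
Similarity = 1 - 4/8
= 0.5000


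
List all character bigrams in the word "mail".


Word: "mail" (length 4)
Number of bigrams = 4 - 2 + 1 = 3
  Position 0: "ma"
  Position 1: "ai"
  Position 2: "il"
Bigrams = "ma", "ai", "il"


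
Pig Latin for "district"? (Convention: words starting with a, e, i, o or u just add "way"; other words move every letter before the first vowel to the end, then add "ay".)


Word: "district"
Starts with consonant(s) → move to end, add 'ay'
Consonant cluster: "d"
Pig Latin = "istrictday"


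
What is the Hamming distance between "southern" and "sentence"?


Comparing character by character (same length = 8):
  Pos 0: 's' vs 's' =
  Pos 1: 'o' vs 'e' !=
  Pos 2: 'u' vs 'n' !=
  Pos 3: 't' vs 't' =
  Pos 4: 'h' vs 'e' !=
  Pos 5: 'e' vs 'n' !=
  Pos 6: 'r' vs 'c' !=
  Pos 7: 'n' vs 'e' !=
Hamming distance = 6


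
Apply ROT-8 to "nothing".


Word: "nothing"
Shift: 8
Each letter → (letter + shift) mod 26:
  'n' (13) + 8 = 21 → 'v'
  'o' (14) + 8 = 22 → 'w'
  't' (19) + 8 = 1 → 'b'
  'h' (7) + 8 = 15 → 'p'
  'i' (8) + 8 = 16 → 'q'
  'n' (13) + 8 = 21 → 'v'
  'g' (6) + 8 = 14 → 'o'
Result = "vwbpqvo"


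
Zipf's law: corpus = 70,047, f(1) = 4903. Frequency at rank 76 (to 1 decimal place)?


Zipf's law: f(r) = f(1) / r
f(1) = 4903
f(76) = 4903 / 76
= 64.5 occurrences


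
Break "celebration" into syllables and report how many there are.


Word: "celebration"
Syllable breakdown: cel | e | bra | tion
Counting: 4 parts
= 4 syllables


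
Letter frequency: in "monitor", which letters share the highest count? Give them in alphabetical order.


Word: "monitor"
Letter counts:
  'i': 1
  'm': 1
  'n': 1
  'o': 2
  'r': 1
  't': 1
Maximum count = 2
Most frequent = 'o' (2 times each)


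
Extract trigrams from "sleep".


Word: "sleep" (length 5)
Number of trigrams = 5 - 3 + 1 = 3
  Position 0: "sle"
  Position 1: "lee"
  Position 2: "eep"
Trigrams = "sle", "lee", "eep"


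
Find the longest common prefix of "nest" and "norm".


Word 1: "nest"
Word 2: "norm"
Comparing from start:
  Pos 0: 'n' == 'n'
  Pos 1: 'e' != 'o' (stop)
LCP = "n" (length 1)


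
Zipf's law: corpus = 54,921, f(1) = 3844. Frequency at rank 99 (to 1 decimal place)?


Zipf's law: f(r) = f(1) / r
f(1) = 3844
f(99) = 3844 / 99
= 38.8 occurrences


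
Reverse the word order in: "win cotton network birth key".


Original: "win cotton network birth key"
Words (1..n): win | cotton | network | birth | key
Reversed (n..1): key | birth | network | cotton | win
Result = "key birth network cotton win"


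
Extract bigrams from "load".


Word: "load" (length 4)
Number of bigrams = 4 - 2 + 1 = 3
  Position 0: "lo"
  Position 1: "oa"
  Position 2: "ad"
Bigrams = "lo", "oa", "ad"


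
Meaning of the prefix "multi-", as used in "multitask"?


Prefix: multi-
Example: multitask (multi- + task)
Meaning = many


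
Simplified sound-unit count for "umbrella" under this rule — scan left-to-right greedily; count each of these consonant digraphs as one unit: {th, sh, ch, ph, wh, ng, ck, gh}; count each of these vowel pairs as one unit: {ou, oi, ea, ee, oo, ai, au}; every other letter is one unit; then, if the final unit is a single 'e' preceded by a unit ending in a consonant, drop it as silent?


Word: "umbrella" (8 letters)
Left-to-right scan:
  (1) 'u' (letter)
  (2) 'm' (letter)
  (3) 'b' (letter)
  (4) 'r' (letter)
  (5) 'e' (letter)
  (6) 'l' (letter)
  (7) 'l' (letter)
  (8) 'a' (letter)
Units from scan: 8
Sound units = 8 units


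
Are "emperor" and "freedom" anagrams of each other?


Word 1: "emperor" → sorted: eemoprr
Word 2: "freedom" → sorted: deefmor
Same letters? eemoprr != deefmor
Anagram = No


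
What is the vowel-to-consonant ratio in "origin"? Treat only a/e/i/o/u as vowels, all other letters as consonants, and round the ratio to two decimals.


Word: "origin"
Vowels (a,e,i,o,u): 3
Consonants: 3
Ratio = 3/3
= 1.00


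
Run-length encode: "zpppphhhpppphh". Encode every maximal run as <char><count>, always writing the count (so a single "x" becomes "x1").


String: "zpppphhhpppphh"
Scanning for consecutive runs:
  'z' x 1
  'p' x 4
  'h' x 3
  'p' x 4
  'h' x 2
RLE = "z1p4h3p4h2"


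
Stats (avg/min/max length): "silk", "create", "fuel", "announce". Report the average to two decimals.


Lengths: "silk"=4, "create"=6, "fuel"=4, "announce"=8
Sum = 22, Count = 4
Average = 22/4 = 5.50
= avg=5.50, min=4, max=8


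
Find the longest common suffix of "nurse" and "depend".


Word 1: "nurse"
Word 2: "depend"
Comparing from end:
  Pos -1: 'e' != 'd' (stop)
LCS = "" (length 0)


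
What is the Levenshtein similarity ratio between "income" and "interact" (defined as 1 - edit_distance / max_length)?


Word 1: "income" (length 6)
Word 2: "interact" (length 8)
One optimal edit sequence:
  1. keep 'i'
  2. keep 'n'
  3. insert 't'  (+1)
  4. insert 'e'  (+1)
  5. substitute 'c' -> 'r'  (+1)
  6. substitute 'o' -> 'a'  (+1)
  7. substitute 'm' -> 'c'  (+1)
  8. substitute 'e' -> 't'  (+1)
Edit distance = 6
Max length = max(6, 8) = 8
Similarity = 1 - 6/8
= 0.2500


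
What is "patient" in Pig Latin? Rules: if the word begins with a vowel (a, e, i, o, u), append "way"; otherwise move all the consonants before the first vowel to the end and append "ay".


Word: "patient"
Starts with consonant(s) → move to end, add 'ay'
Consonant cluster: "p"
Pig Latin = "atientpay"


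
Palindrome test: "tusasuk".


Word: "tusasuk"
Reversed: "kusasut"
Forward == Backward? tusasuk != kusasut
Palindrome = No


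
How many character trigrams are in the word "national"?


Word: "national" (length 8)
Number of 3-grams = length - 3 + 1 = 8 - 3 + 1
= 6


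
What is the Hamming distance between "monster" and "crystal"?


Comparing character by character (same length = 7):
  Pos 0: 'm' vs 'c' !=
  Pos 1: 'o' vs 'r' !=
  Pos 2: 'n' vs 'y' !=
  Pos 3: 's' vs 's' =
  Pos 4: 't' vs 't' =
  Pos 5: 'e' vs 'a' !=
  Pos 6: 'r' vs 'l' !=
Hamming distance = 5


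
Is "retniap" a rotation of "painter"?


Word: "painter", Candidate: "retniap"
Method: check if candidate is substring of word+word
"painterpainter" contains "retniap"? No
Is rotation = No


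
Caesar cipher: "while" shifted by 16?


Word: "while"
Shift: 16
Each letter → (letter + shift) mod 26:
  'w' (22) + 16 = 12 → 'm'
  'h' (7) + 16 = 23 → 'x'
  'i' (8) + 16 = 24 → 'y'
  'l' (11) + 16 = 1 → 'b'
  'e' (4) + 16 = 20 → 'u'
Result = "mxybu"


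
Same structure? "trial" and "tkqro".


Pattern of "trial": [0, 1, 2, 3, 4]
Pattern of "tkqro": [0, 1, 2, 3, 4]
Patterns match
Same pattern = Yes


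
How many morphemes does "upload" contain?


Word: "upload"
Morphemes: up- / load
Each morpheme carries meaning
= 2 morphemes


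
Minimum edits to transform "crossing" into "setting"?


Word 1: "crossing" (length 8)
Word 2: "setting" (length 7)
One optimal edit sequence (insert/delete/substitute each cost 1):
  1. delete 'c'  (+1)
  2. substitute 'r' -> 's'  (+1)
  3. substitute 'o' -> 'e'  (+1)
  4. substitute 's' -> 't'  (+1)
  5. substitute 's' -> 't'  (+1)
  6. keep 'i'
  7. keep 'n'
  8. keep 'g'
Total edit operations: 5
Edit distance = 5


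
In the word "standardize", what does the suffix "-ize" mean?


Suffix: -ize
Example: standardize = standard + -ize
Meaning = to make


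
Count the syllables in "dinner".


Word: "dinner"
Syllable breakdown: din · ner
Counting: 2 parts
= 2 syllables


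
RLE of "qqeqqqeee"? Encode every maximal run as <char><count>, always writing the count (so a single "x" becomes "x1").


String: "qqeqqqeee"
Scanning for consecutive runs:
  'q' x 2
  'e' x 1
  'q' x 3
  'e' x 3
RLE = "q2e1q3e3"


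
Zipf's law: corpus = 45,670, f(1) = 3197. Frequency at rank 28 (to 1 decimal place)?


Zipf's law: f(r) = f(1) / r
f(1) = 3197
f(28) = 3197 / 28
= 114.2 occurrences


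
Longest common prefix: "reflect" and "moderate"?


Word 1: "reflect"
Word 2: "moderate"
Comparing from start:
  Pos 0: 'r' != 'm' (stop)
LCP = "" (length 0)


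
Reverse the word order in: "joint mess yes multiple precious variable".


Original: "joint mess yes multiple precious variable"
Words (1..n): joint | mess | yes | multiple | precious | variable
Reversed (n..1): variable | precious | multiple | yes | mess | joint
Result = "variable precious multiple yes mess joint"


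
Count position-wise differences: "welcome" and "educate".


Comparing character by character (same length = 7):
  Pos 0: 'w' vs 'e' !=
  Pos 1: 'e' vs 'd' !=
  Pos 2: 'l' vs 'u' !=
  Pos 3: 'c' vs 'c' =
  Pos 4: 'o' vs 'a' !=
  Pos 5: 'm' vs 't' !=
  Pos 6: 'e' vs 'e' =
Hamming distance = 5


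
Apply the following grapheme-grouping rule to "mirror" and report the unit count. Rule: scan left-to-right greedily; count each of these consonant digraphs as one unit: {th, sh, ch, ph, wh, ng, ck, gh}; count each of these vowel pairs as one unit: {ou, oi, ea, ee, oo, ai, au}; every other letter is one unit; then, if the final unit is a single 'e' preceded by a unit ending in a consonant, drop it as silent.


Word: "mirror" (6 letters)
Left-to-right scan:
  (1) 'm' (letter)
  (2) 'i' (letter)
  (3) 'r' (letter)
  (4) 'r' (letter)
  (5) 'o' (letter)
  (6) 'r' (letter)
Units from scan: 6
Sound units = 6 units


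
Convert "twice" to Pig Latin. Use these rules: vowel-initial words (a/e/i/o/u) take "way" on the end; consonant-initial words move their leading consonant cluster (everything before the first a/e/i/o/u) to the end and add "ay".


Word: "twice"
Starts with consonant(s) → move to end, add 'ay'
Consonant cluster: "tw"
Pig Latin = "icetway"


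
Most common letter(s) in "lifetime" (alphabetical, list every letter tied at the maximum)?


Word: "lifetime"
Letter counts:
  'e': 2
  'f': 1
  'i': 2
  'l': 1
  'm': 1
  't': 1
Maximum count = 2
Most frequent = 'e', 'i' (2 times each)


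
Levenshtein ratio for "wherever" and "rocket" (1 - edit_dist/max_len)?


Word 1: "wherever" (length 8)
Word 2: "rocket" (length 6)
One optimal edit sequence:
  1. delete 'w'  (+1)
  2. delete 'h'  (+1)
  3. substitute 'e' -> 'r'  (+1)
  4. substitute 'r' -> 'o'  (+1)
  5. substitute 'e' -> 'c'  (+1)
  6. substitute 'v' -> 'k'  (+1)
  7. keep 'e'
  8. substitute 'r' -> 't'  (+1)
Edit distance = 7
Max length = max(8, 6) = 8
Similarity = 1 - 7/8
= 0.1250


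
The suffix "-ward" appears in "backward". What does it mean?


Suffix: -ward
Example: backward = back + -ward
Meaning = in the direction of


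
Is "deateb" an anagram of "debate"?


Word 1: "debate" → sorted: abdeet
Word 2: "deateb" → sorted: abdeet
Same letters? abdeet == abdeet
Anagram = Yes


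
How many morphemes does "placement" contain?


Word: "placement"
Morphemes: place + -ment
Each morpheme carries meaning
= 2 morphemes


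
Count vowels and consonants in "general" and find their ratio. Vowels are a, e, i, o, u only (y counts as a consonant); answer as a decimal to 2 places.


Word: "general"
Vowels (a,e,i,o,u): 3
Consonants: 4
Ratio = 3/4
= 0.75


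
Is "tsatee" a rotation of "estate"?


Word: "estate", Candidate: "tsatee"
Method: check if candidate is substring of word+word
"estateestate" contains "tsatee"? No
Is rotation = No


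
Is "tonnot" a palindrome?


Word: "tonnot"
Reversed: "tonnot"
Forward == Backward? tonnot == tonnot
Palindrome = Yes


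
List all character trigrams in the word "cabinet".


Word: "cabinet" (length 7)
Number of trigrams = 7 - 3 + 1 = 5
  Position 0: "cab"
  Position 1: "abi"
  Position 2: "bin"
  Position 3: "ine"
  Position 4: "net"
Trigrams = "cab", "abi", "bin", "ine", "net"


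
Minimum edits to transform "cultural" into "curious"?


Word 1: "cultural" (length 8)
Word 2: "curious" (length 7)
One optimal edit sequence (insert/delete/substitute each cost 1):
  1. keep 'c'
  2. keep 'u'
  3. delete 'l'  (+1)
  4. substitute 't' -> 'r'  (+1)
  5. substitute 'u' -> 'i'  (+1)
  6. substitute 'r' -> 'o'  (+1)
  7. substitute 'a' -> 'u'  (+1)
  8. substitute 'l' -> 's'  (+1)
Total edit operations: 6
Edit distance = 6


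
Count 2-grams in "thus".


Word: "thus" (length 4)
Number of 2-grams = length - 2 + 1 = 4 - 2 + 1
= 3


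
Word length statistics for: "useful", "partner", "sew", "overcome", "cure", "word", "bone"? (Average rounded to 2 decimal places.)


Lengths: "useful"=6, "partner"=7, "sew"=3, "overcome"=8, "cure"=4, "word"=4, "bone"=4
Sum = 36, Count = 7
Average = 36/7 = 5.14
= avg=5.14, min=3, max=8


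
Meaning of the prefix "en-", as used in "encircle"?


Prefix: en-
Example: encircle (en- + circle)
Meaning = cause to / put into


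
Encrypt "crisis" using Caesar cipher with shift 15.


Word: "crisis"
Shift: 15
Each letter → (letter + shift) mod 26:
  'c' (2) + 15 = 17 → 'r'
  'r' (17) + 15 = 6 → 'g'
  'i' (8) + 15 = 23 → 'x'
  's' (18) + 15 = 7 → 'h'
  'i' (8) + 15 = 23 → 'x'
  's' (18) + 15 = 7 → 'h'
Result = "rgxhxh"


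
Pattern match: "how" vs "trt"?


Pattern of "how": [0, 1, 2]
Pattern of "trt": [0, 1, 0]
Patterns do not match
Same pattern = No


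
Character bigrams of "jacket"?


Word: "jacket" (length 6)
Number of bigrams = 6 - 2 + 1 = 5
  Position 0: "ja"
  Position 1: "ac"
  Position 2: "ck"
  Position 3: "ke"
  Position 4: "et"
Bigrams = "ja", "ac", "ck", "ke", "et"


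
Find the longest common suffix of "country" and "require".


Word 1: "country"
Word 2: "require"
Comparing from end:
  Pos -1: 'y' != 'e' (stop)
LCS = "" (length 0)


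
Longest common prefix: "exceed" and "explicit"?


Word 1: "exceed"
Word 2: "explicit"
Comparing from start:
  Pos 0: 'e' == 'e'
  Pos 1: 'x' == 'x'
  Pos 2: 'c' != 'p' (stop)
LCP = "ex" (length 2)


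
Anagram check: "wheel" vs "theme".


Word 1: "wheel" → sorted: eehlw
Word 2: "theme" → sorted: eehmt
Same letters? eehlw != eehmt
Anagram = No


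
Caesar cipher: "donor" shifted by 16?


Word: "donor"
Shift: 16
Each letter → (letter + shift) mod 26:
  'd' (3) + 16 = 19 → 't'
  'o' (14) + 16 = 4 → 'e'
  'n' (13) + 16 = 3 → 'd'
  'o' (14) + 16 = 4 → 'e'
  'r' (17) + 16 = 7 → 'h'
Result = "tedeh"


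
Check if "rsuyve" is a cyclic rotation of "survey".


Word: "survey", Candidate: "rsuyve"
Method: check if candidate is substring of word+word
"surveysurvey" contains "rsuyve"? No
Is rotation = No


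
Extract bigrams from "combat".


Word: "combat" (length 6)
Number of bigrams = 6 - 2 + 1 = 5
  Position 0: "co"
  Position 1: "om"
  Position 2: "mb"
  Position 3: "ba"
  Position 4: "at"
Bigrams = "co", "om", "mb", "ba", "at"


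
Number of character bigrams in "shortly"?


Word: "shortly" (length 7)
Number of 2-grams = length - 2 + 1 = 7 - 2 + 1
= 6


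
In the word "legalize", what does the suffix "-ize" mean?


Suffix: -ize
Example: legalize (legal + -ize)
Meaning = to make


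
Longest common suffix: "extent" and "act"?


Word 1: "extent"
Word 2: "act"
Comparing from end:
  Pos -1: 't' == 't'
  Pos -2: 'n' != 'c' (stop)
LCS = "t" (length 1)


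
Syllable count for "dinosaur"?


Word: "dinosaur"
Syllable breakdown: di | no | saur
Counting: 3 parts
= 3 syllables


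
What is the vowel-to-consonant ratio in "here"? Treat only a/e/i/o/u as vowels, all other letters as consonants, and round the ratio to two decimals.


Word: "here"
Vowels (a,e,i,o,u): 2
Consonants: 2
Ratio = 2/2
= 1.00


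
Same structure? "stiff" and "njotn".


Pattern of "stiff": [0, 1, 2, 3, 3]
Pattern of "njotn": [0, 1, 2, 3, 0]
Patterns do not match
Same pattern = No


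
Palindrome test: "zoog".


Word: "zoog"
Reversed: "gooz"
Forward == Backward? zoog != gooz
Palindrome = No


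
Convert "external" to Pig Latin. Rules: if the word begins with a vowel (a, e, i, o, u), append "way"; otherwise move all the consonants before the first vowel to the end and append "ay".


Word: "external"
Starts with vowel → add 'way'
Pig Latin = "externalway"


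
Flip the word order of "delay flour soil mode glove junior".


Original: "delay flour soil mode glove junior"
Words (1..n): delay | flour | soil | mode | glove | junior
Reversed (n..1): junior | glove | mode | soil | flour | delay
Result = "junior glove mode soil flour delay"


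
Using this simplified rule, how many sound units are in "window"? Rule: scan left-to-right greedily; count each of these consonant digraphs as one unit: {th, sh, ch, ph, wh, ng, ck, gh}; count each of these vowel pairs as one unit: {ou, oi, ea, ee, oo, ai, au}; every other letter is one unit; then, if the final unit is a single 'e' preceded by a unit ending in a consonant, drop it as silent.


Word: "window" (6 letters)
Left-to-right scan:
  (1) 'w' (letter)
  (2) 'i' (letter)
  (3) 'n' (letter)
  (4) 'd' (letter)
  (5) 'o' (letter)
  (6) 'w' (letter)
Units from scan: 6
Sound units = 6 units


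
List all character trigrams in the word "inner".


Word: "inner" (length 5)
Number of trigrams = 5 - 3 + 1 = 3
  Position 0: "inn"
  Position 1: "nne"
  Position 2: "ner"
Trigrams = "inn", "nne", "ner"


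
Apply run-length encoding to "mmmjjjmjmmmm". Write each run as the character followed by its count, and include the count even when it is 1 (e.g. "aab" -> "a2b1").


String: "mmmjjjmjmmmm"
Scanning for consecutive runs:
  'm' x 3
  'j' x 3
  'm' x 1
  'j' x 1
  'm' x 4
RLE = "m3j3m1j1m4"


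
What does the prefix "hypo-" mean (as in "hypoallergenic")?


Prefix: hypo-
Example: hypoallergenic = hypo- + allergenic
Meaning = under / below normal


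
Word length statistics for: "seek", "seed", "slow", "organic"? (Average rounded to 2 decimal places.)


Lengths: "seek"=4, "seed"=4, "slow"=4, "organic"=7
Sum = 19, Count = 4
Average = 19/4 = 4.75
= avg=4.75, min=4, max=7


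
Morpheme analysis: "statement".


Word: "statement"
Morphemes: state / -ment
Each morpheme carries meaning
= 2 morphemes


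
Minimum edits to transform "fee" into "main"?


Word 1: "fee" (length 3)
Word 2: "main" (length 4)
One optimal edit sequence (insert/delete/substitute each cost 1):
  1. insert 'm'  (+1)
  2. substitute 'f' -> 'a'  (+1)
  3. substitute 'e' -> 'i'  (+1)
  4. substitute 'e' -> 'n'  (+1)
Total edit operations: 4
Edit distance = 4


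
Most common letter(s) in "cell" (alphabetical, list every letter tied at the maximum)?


Word: "cell"
Letter counts:
  'c': 1
  'e': 1
  'l': 2
Maximum count = 2
Most frequent = 'l' (2 times each)


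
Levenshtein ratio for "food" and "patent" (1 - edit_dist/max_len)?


Word 1: "food" (length 4)
Word 2: "patent" (length 6)
One optimal edit sequence:
  1. insert 'p'  (+1)
  2. insert 'a'  (+1)
  3. substitute 'f' -> 't'  (+1)
  4. substitute 'o' -> 'e'  (+1)
  5. substitute 'o' -> 'n'  (+1)
  6. substitute 'd' -> 't'  (+1)
Edit distance = 6
Max length = max(4, 6) = 6
Similarity = 1 - 6/6
= 0.0000


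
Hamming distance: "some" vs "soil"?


Comparing character by character (same length = 4):
  Pos 0: 's' vs 's' =
  Pos 1: 'o' vs 'o' =
  Pos 2: 'm' vs 'i' !=
  Pos 3: 'e' vs 'l' !=
Hamming distance = 2


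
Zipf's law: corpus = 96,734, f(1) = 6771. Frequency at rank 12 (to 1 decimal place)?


Zipf's law: f(r) = f(1) / r
f(1) = 6771
f(12) = 6771 / 12
= 564.3 occurrences


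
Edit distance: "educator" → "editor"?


Word 1: "educator" (length 8)
Word 2: "editor" (length 6)
One optimal edit sequence (insert/delete/substitute each cost 1):
  1. keep 'e'
  2. keep 'd'
  3. delete 'u'  (+1)
  4. delete 'c'  (+1)
  5. substitute 'a' -> 'i'  (+1)
  6. keep 't'
  7. keep 'o'
  8. keep 'r'
Total edit operations: 3
Edit distance = 3


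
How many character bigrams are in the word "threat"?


Word: "threat" (length 6)
Number of 2-grams = length - 2 + 1 = 6 - 2 + 1
= 5


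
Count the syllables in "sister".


Word: "sister"
Syllable breakdown: sis · ter
Counting: 2 parts
= 2 syllables


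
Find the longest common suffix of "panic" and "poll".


Word 1: "panic"
Word 2: "poll"
Comparing from end:
  Pos -1: 'c' != 'l' (stop)
LCS = "" (length 0)


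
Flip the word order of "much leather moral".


Original: "much leather moral"
Words (1..n): much | leather | moral
Reversed (n..1): moral | leather | much
Result = "moral leather much"


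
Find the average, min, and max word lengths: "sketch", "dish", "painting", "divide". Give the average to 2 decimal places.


Lengths: "sketch"=6, "dish"=4, "painting"=8, "divide"=6
Sum = 24, Count = 4
Average = 24/4 = 6.00
= avg=6.00, min=4, max=8


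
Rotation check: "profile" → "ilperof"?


Word: "profile", Candidate: "ilperof"
Method: check if candidate is substring of word+word
"profileprofile" contains "ilperof"? No
Is rotation = No


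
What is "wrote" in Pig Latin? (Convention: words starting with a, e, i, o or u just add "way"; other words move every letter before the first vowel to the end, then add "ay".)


Word: "wrote"
Starts with consonant(s) → move to end, add 'ay'
Consonant cluster: "wr"
Pig Latin = "otewray"


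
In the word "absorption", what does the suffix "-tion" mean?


Suffix: -tion
Example: absorption = absorb + -tion, with a spelling change
Meaning = act or process


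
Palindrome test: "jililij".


Word: "jililij"
Reversed: "jililij"
Forward == Backward? jililij == jililij
Palindrome = Yes


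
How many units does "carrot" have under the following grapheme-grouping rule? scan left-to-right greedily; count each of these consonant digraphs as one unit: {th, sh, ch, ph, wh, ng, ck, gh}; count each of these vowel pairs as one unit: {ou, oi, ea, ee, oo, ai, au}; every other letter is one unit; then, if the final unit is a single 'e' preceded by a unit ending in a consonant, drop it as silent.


Word: "carrot" (6 letters)
Left-to-right scan:
  1. 'c' (letter)
  2. 'a' (letter)
  3. 'r' (letter)
  4. 'r' (letter)
  5. 'o' (letter)
  6. 't' (letter)
Units from scan: 6
Sound units = 6 units


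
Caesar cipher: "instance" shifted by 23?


Word: "instance"
Shift: 23
Each letter → (letter + shift) mod 26:
  'i' (8) + 23 = 5 → 'f'
  'n' (13) + 23 = 10 → 'k'
  's' (18) + 23 = 15 → 'p'
  't' (19) + 23 = 16 → 'q'
  'a' (0) + 23 = 23 → 'x'
  'n' (13) + 23 = 10 → 'k'
  'c' (2) + 23 = 25 → 'z'
  'e' (4) + 23 = 1 → 'b'
Result = "fkpqxkzb"


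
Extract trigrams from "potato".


Word: "potato" (length 6)
Number of trigrams = 6 - 3 + 1 = 4
  Position 0: "pot"
  Position 1: "ota"
  Position 2: "tat"
  Position 3: "ato"
Trigrams = "pot", "ota", "tat", "ato"


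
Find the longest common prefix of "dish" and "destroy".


Word 1: "dish"
Word 2: "destroy"
Comparing from start:
  Pos 0: 'd' == 'd'
  Pos 1: 'i' != 'e' (stop)
LCP = "d" (length 1)


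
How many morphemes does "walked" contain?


Word: "walked"
Morphemes: walk + -ed
Each morpheme carries meaning
= 2 morphemes


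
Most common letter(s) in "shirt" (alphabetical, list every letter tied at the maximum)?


Word: "shirt"
Letter counts:
  'h': 1
  'i': 1
  'r': 1
  's': 1
  't': 1
Maximum count = 1
Most frequent = 'h', 'i', 'r', 's', 't' (1 time each)


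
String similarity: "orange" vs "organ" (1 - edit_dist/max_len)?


Word 1: "orange" (length 6)
Word 2: "organ" (length 5)
One optimal edit sequence:
  1. keep 'o'
  2. keep 'r'
  3. insert 'g'  (+1)
  4. keep 'a'
  5. keep 'n'
  6. delete 'g'  (+1)
  7. delete 'e'  (+1)
Edit distance = 3
Max length = max(6, 5) = 6
Similarity = 1 - 3/6
= 0.5000


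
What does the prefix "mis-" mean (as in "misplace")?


Prefix: mis-
As in: misplace -> mis- + place
Meaning = wrongly


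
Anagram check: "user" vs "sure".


Word 1: "user" → sorted: ersu
Word 2: "sure" → sorted: ersu
Same letters? ersu == ersu
Anagram = Yes


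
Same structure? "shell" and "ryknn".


Pattern of "shell": [0, 1, 2, 3, 3]
Pattern of "ryknn": [0, 1, 2, 3, 3]
Patterns match
Same pattern = Yes


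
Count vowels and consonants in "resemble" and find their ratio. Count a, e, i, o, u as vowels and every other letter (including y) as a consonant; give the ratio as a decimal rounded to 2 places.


Word: "resemble"
Vowels (a,e,i,o,u): 3
Consonants: 5
Ratio = 3/5
= 0.60


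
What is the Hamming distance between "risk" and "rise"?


Comparing character by character (same length = 4):
  Pos 0: 'r' vs 'r' =
  Pos 1: 'i' vs 'i' =
  Pos 2: 's' vs 's' =
  Pos 3: 'k' vs 'e' !=
Hamming distance = 1


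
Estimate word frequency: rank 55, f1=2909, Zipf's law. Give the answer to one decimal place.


Zipf's law: f(r) = f(1) / r
f(1) = 2909
f(55) = 2909 / 55
= 52.9 occurrences


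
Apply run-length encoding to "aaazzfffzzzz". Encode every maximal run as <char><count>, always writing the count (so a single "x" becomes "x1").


String: "aaazzfffzzzz"
Scanning for consecutive runs:
  'a' x 3
  'z' x 2
  'f' x 3
  'z' x 4
RLE = "a3z2f3z4"


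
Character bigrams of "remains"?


Word: "remains" (length 7)
Number of bigrams = 7 - 2 + 1 = 6
  Position 0: "re"
  Position 1: "em"
  Position 2: "ma"
  Position 3: "ai"
  Position 4: "in"
  Position 5: "ns"
Bigrams = "re", "em", "ma", "ai", "in", "ns"


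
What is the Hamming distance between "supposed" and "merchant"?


Comparing character by character (same length = 8):
  Pos 0: 's' vs 'm' !=
  Pos 1: 'u' vs 'e' !=
  Pos 2: 'p' vs 'r' !=
  Pos 3: 'p' vs 'c' !=
  Pos 4: 'o' vs 'h' !=
  Pos 5: 's' vs 'a' !=
  Pos 6: 'e' vs 'n' !=
  Pos 7: 'd' vs 't' !=
Hamming distance = 8


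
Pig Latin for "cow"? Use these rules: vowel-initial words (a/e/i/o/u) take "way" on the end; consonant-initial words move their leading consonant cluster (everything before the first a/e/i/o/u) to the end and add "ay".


Word: "cow"
Starts with consonant(s) → move to end, add 'ay'
Consonant cluster: "c"
Pig Latin = "owcay"


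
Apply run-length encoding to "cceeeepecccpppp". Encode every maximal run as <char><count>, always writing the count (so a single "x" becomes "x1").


String: "cceeeepecccpppp"
Scanning for consecutive runs:
  'c' x 2
  'e' x 4
  'p' x 1
  'e' x 1
  'c' x 3
  'p' x 4
RLE = "c2e4p1e1c3p4"


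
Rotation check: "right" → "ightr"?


Word: "right", Candidate: "ightr"
Method: check if candidate is substring of word+word
"rightright" contains "ightr"? Yes
Is rotation = Yes


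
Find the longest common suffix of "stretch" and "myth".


Word 1: "stretch"
Word 2: "myth"
Comparing from end:
  Pos -1: 'h' == 'h'
  Pos -2: 'c' != 't' (stop)
LCS = "h" (length 1)


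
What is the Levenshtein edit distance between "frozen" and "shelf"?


Word 1: "frozen" (length 6)
Word 2: "shelf" (length 5)
One optimal edit sequence (insert/delete/substitute each cost 1):
  1. delete 'f'  (+1)
  2. substitute 'r' -> 's'  (+1)
  3. substitute 'o' -> 'h'  (+1)
  4. substitute 'z' -> 'e'  (+1)
  5. substitute 'e' -> 'l'  (+1)
  6. substitute 'n' -> 'f'  (+1)
Total edit operations: 6
Edit distance = 6


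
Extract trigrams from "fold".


Word: "fold" (length 4)
Number of trigrams = 4 - 3 + 1 = 2
  Position 0: "fol"
  Position 1: "old"
Trigrams = "fol", "old"


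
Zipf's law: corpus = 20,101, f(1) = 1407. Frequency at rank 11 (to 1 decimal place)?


Zipf's law: f(r) = f(1) / r
f(1) = 1407
f(11) = 1407 / 11
= 127.9 occurrences


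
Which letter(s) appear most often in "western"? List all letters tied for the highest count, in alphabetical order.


Word: "western"
Letter counts:
  'e': 2
  'n': 1
  'r': 1
  's': 1
  't': 1
  'w': 1
Maximum count = 2
Most frequent = 'e' (2 times each)


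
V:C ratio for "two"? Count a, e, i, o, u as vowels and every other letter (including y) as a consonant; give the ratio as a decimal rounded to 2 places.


Word: "two"
Vowels (a,e,i,o,u): 1
Consonants: 2
Ratio = 1/2
= 0.50


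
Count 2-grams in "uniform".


Word: "uniform" (length 7)
Number of 2-grams = length - 2 + 1 = 7 - 2 + 1
= 6


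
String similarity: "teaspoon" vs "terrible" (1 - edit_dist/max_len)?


Word 1: "teaspoon" (length 8)
Word 2: "terrible" (length 8)
One optimal edit sequence:
  1. keep 't'
  2. keep 'e'
  3. substitute 'a' -> 'r'  (+1)
  4. substitute 's' -> 'r'  (+1)
  5. substitute 'p' -> 'i'  (+1)
  6. substitute 'o' -> 'b'  (+1)
  7. substitute 'o' -> 'l'  (+1)
  8. substitute 'n' -> 'e'  (+1)
Edit distance = 6
Max length = max(8, 8) = 8
Similarity = 1 - 6/8
= 0.2500


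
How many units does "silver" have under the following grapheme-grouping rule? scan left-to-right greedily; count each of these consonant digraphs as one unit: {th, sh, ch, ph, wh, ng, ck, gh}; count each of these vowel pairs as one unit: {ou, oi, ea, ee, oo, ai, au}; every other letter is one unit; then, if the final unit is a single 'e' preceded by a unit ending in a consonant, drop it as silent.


Word: "silver" (6 letters)
Left-to-right scan:
  1. 's' (letter)
  2. 'i' (letter)
  3. 'l' (letter)
  4. 'v' (letter)
  5. 'e' (letter)
  6. 'r' (letter)
Units from scan: 6
Sound units = 6 units


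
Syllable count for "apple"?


Word: "apple"
Syllable breakdown: ap-ple
Counting: 2 parts
= 2 syllables


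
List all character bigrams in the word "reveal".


Word: "reveal" (length 6)
Number of bigrams = 6 - 2 + 1 = 5
  Position 0: "re"
  Position 1: "ev"
  Position 2: "ve"
  Position 3: "ea"
  Position 4: "al"
Bigrams = "re", "ev", "ve", "ea", "al"


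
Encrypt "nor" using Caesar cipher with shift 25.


Word: "nor"
Shift: 25
Each letter → (letter + shift) mod 26:
  'n' (13) + 25 = 12 → 'm'
  'o' (14) + 25 = 13 → 'n'
  'r' (17) + 25 = 16 → 'q'
Result = "mnq"


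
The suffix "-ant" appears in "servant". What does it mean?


Suffix: -ant
Example: servant (serve + -ant, with a spelling change)
Meaning = one who / that which


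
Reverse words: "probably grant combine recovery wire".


Original: "probably grant combine recovery wire"
Words (1..n): probably | grant | combine | recovery | wire
Reversed (n..1): wire | recovery | combine | grant | probably
Result = "wire recovery combine grant probably"


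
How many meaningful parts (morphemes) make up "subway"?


Word: "subway"
Morphemes: sub- + way
Each morpheme carries meaning
= 2 morphemes


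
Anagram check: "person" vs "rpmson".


Word 1: "person" → sorted: enoprs
Word 2: "rpmson" → sorted: mnoprs
Same letters? enoprs != mnoprs
Anagram = No


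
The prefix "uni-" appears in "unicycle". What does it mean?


Prefix: uni-
Example: unicycle = uni- + cycle
Meaning = one


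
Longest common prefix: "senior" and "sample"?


Word 1: "senior"
Word 2: "sample"
Comparing from start:
  Pos 0: 's' == 's'
  Pos 1: 'e' != 'a' (stop)
LCP = "s" (length 1)


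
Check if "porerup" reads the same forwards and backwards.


Word: "porerup"
Reversed: "purerop"
Forward == Backward? porerup != purerop
Palindrome = No


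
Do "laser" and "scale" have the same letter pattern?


Pattern of "laser": [0, 1, 2, 3, 4]
Pattern of "scale": [0, 1, 2, 3, 4]
Patterns match
Same pattern = Yes


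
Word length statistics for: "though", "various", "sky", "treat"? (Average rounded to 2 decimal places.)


Lengths: "though"=6, "various"=7, "sky"=3, "treat"=5
Sum = 21, Count = 4
Average = 21/4 = 5.25
= avg=5.25, min=3, max=7


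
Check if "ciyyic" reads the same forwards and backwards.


Word: "ciyyic"
Reversed: "ciyyic"
Forward == Backward? ciyyic == ciyyic
Palindrome = Yes


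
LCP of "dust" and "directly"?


Word 1: "dust"
Word 2: "directly"
Comparing from start:
  Pos 0: 'd' == 'd'
  Pos 1: 'u' != 'i' (stop)
LCP = "d" (length 1)


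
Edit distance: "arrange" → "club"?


Word 1: "arrange" (length 7)
Word 2: "club" (length 4)
One optimal edit sequence (insert/delete/substitute each cost 1):
  1. delete 'a'  (+1)
  2. delete 'r'  (+1)
  3. delete 'r'  (+1)
  4. substitute 'a' -> 'c'  (+1)
  5. substitute 'n' -> 'l'  (+1)
  6. substitute 'g' -> 'u'  (+1)
  7. substitute 'e' -> 'b'  (+1)
Total edit operations: 7
Edit distance = 7


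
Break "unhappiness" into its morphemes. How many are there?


Word: "unhappiness"
Morphemes: un- | happi | -ness
Each morpheme carries meaning
= 3 morphemes


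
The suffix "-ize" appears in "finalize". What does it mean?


Suffix: -ize
Example: finalize = final + -ize
Meaning = to make


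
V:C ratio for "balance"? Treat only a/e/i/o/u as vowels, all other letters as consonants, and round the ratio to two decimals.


Word: "balance"
Vowels (a,e,i,o,u): 3
Consonants: 4
Ratio = 3/4
= 0.75


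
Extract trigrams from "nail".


Word: "nail" (length 4)
Number of trigrams = 4 - 3 + 1 = 2
  Position 0: "nai"
  Position 1: "ail"
Trigrams = "nai", "ail"


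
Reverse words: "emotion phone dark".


Original: "emotion phone dark"
Words (1..n): emotion | phone | dark
Reversed (n..1): dark | phone | emotion
Result = "dark phone emotion"


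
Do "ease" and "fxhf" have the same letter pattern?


Pattern of "ease": [0, 1, 2, 0]
Pattern of "fxhf": [0, 1, 2, 0]
Patterns match
Same pattern = Yes


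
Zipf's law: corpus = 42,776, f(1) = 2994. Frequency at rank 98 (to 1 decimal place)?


Zipf's law: f(r) = f(1) / r
f(1) = 2994
f(98) = 2994 / 98
= 30.6 occurrences


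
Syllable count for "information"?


Word: "information"
Syllable breakdown: in | for | ma | tion
Counting: 4 parts
= 4 syllables


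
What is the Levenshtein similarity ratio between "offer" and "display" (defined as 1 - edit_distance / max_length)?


Word 1: "offer" (length 5)
Word 2: "display" (length 7)
One optimal edit sequence:
  1. insert 'd'  (+1)
  2. insert 'i'  (+1)
  3. substitute 'o' -> 's'  (+1)
  4. substitute 'f' -> 'p'  (+1)
  5. substitute 'f' -> 'l'  (+1)
  6. substitute 'e' -> 'a'  (+1)
  7. substitute 'r' -> 'y'  (+1)
Edit distance = 7
Max length = max(5, 7) = 7
Similarity = 1 - 7/7
= 0.0000


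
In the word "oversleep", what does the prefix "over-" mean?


Prefix: over-
As in: oversleep -> over- + sleep
Meaning = excessive


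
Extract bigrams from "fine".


Word: "fine" (length 4)
Number of bigrams = 4 - 2 + 1 = 3
  Position 0: "fi"
  Position 1: "in"
  Position 2: "ne"
Bigrams = "fi", "in", "ne"


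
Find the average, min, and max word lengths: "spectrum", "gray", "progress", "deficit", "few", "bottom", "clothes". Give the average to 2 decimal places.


Lengths: "spectrum"=8, "gray"=4, "progress"=8, "deficit"=7, "few"=3, "bottom"=6, "clothes"=7
Sum = 43, Count = 7
Average = 43/7 = 6.14
= avg=6.14, min=3, max=8


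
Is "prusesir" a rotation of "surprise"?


Word: "surprise", Candidate: "prusesir"
Method: check if candidate is substring of word+word
"surprisesurprise" contains "prusesir"? No
Is rotation = No
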